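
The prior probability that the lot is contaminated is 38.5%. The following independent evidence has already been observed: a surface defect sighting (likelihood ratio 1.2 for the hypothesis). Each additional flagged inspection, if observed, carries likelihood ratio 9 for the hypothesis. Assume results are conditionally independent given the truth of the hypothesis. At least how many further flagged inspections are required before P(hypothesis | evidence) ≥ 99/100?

Prior odds = 0.385/0.615 = 77/123.
Bayes factor of the evidence already in hand = 1.2.
Odds after that evidence = (77/123) × 1.2 = 154/205.
Target odds = 0.99/0.01 = 99.
Need 9ⁿ ≥ 99 ÷ (154/205) = 1845/14.
9² = 81 falls short of 1845/14 but 9³ = 729 reaches it, so n = 3.

3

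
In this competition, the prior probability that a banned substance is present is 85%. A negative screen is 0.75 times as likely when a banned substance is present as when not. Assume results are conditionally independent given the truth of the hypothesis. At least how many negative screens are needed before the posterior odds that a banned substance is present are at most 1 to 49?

20

Prior odds = 0.85/0.15 = 17/3.
Likelihood ratio per negative screen = 0.75.
Target odds = 1/49.
Require 0.75ⁿ ≤ 1/49 ÷ (17/3) = 3/833.
0.75¹⁹ ≈0.00422828 is still above 3/833 but 0.75²⁰ ≈0.00317121 is at or below it, so n = 20.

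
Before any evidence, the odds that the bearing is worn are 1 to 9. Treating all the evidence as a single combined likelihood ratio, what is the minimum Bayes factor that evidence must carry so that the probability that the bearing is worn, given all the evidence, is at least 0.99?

891

Prior odds = 1/9.
Target odds = 0.99/0.01 = 99.
Required Bayes factor = 99 ÷ (1/9) = 891.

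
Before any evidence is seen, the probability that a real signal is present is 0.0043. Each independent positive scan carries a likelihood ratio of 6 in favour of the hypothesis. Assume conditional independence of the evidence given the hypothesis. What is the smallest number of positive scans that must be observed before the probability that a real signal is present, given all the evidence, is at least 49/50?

6

Prior odds = 0.0043/0.9957 = 43/9957.
Likelihood ratio per positive scan = 6.
Target posterior odds = 0.98/0.02 = 49.
Need (43/9957) × 6ⁿ ≥ 49, i.e. 6ⁿ ≥ 487893/43.
6⁵ = 7776 falls short of 487893/43 but 6⁶ = 46656 reaches it, so n = 6.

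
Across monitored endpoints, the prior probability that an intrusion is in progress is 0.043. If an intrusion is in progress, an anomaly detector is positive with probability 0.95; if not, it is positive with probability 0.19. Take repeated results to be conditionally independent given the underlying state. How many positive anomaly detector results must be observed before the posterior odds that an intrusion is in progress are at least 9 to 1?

Prior odds = 0.043/0.957 = 43/957.
Likelihood ratio of a positive = 0.95/0.19 = 5.
Target odds = 9.
Require 5ⁿ ≥ 9 ÷ (43/957) = 8613/43.
5³ = 125 falls short of 8613/43 but 5⁴ = 625 reaches it, so n = 4.

4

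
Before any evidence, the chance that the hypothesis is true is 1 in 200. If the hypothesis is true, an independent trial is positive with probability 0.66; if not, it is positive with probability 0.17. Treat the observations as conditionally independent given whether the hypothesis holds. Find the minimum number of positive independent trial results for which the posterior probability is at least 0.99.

Prior odds = 0.005/0.995 = 1/199.
Likelihood ratio of a positive = 0.66/0.17 = 66/17.
Target posterior odds = 0.99/0.01 = 99.
Need (1/199) × (66/17)ⁿ ≥ 99, i.e. (66/17)ⁿ ≥ 19701.
(66/17)⁷ ≈13294.3 falls short of 19701 but (66/17)⁸ ≈51613.1 reaches it, so n = 8.

8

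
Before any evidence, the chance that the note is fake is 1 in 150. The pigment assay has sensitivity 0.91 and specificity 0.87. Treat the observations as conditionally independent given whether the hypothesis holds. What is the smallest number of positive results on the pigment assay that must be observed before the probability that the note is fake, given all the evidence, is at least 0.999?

7

Prior odds = (1/150)/(149/150) = 1/149.
False-positive rate = 1 − 0.87 = 0.13; likelihood ratio of a positive = 0.91/0.13 = 7.
Target posterior odds = 0.999/0.001 = 999.
Need (1/149) × 7ⁿ ≥ 999, i.e. 7ⁿ ≥ 148851.
7⁶ = 117649 falls short of 148851 but 7⁷ = 823543 reaches it, so n = 7.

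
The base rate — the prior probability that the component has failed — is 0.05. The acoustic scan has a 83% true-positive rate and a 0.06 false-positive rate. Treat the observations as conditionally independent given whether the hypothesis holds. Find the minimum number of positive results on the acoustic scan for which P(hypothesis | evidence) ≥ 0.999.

Prior odds = 0.05/0.95 = 1/19.
Likelihood ratio of a positive result = 0.83/0.06 = 83/6.
Target odds: 0.999 ÷ 0.001 = 999.
Require (83/6)ⁿ ≥ 999 ÷ (1/19) = 18981.
(83/6)³ = 571787/216 falls short of 18981 but (83/6)⁴ = 47458321/1296 reaches it, so n = 4.

4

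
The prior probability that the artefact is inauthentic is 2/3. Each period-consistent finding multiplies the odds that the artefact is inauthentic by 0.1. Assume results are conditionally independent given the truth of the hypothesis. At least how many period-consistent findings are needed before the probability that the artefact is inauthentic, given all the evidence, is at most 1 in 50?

2

Prior odds: (2/3) ÷ (1/3) = 2.
Likelihood ratio per period-consistent finding = 0.1.
Target odds: 0.02 ÷ 0.98 = 1/49.
Require 0.1ⁿ ≤ 1/49 ÷ 2 = 1/98.
0.1¹ = 0.1 is still above 1/98 but 0.1² = 0.01 is at or below it, so n = 2.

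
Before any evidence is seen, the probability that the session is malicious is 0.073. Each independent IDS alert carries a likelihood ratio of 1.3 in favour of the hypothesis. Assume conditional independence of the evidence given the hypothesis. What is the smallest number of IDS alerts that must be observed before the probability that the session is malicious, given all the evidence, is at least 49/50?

25

Prior odds: 0.073 ÷ 0.927 = 73/927.
Likelihood ratio per IDS alert = 1.3.
Target odds: 0.98 ÷ 0.02 = 49.
Require 1.3ⁿ ≥ 49 ÷ (73/927) = 45423/73.
1.3²⁴ ≈542.801 falls short of 45423/73 but 1.3²⁵ ≈705.641 reaches it, so n = 25.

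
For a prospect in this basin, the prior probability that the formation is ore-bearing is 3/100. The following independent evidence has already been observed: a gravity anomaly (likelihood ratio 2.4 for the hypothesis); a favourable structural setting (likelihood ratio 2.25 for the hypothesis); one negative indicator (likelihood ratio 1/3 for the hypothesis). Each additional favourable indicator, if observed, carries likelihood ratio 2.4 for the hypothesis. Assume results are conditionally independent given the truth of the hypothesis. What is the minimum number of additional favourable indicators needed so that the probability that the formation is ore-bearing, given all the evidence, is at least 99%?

9

Prior odds = 0.03/0.97 = 3/97.
Combined Bayes factor of the evidence already in hand = 2.4 × 2.25 × (1/3) = 1.8.
Odds after that evidence = (3/97) × 1.8 = 27/485.
Target odds = 0.99/0.01 = 99.
Need 2.4ⁿ ≥ 99 ÷ (27/485) = 5335/3.
2.4⁸ = 429981696/390625 falls short of 5335/3 but 2.4⁹ ≈2641.81 reaches it, so n = 9.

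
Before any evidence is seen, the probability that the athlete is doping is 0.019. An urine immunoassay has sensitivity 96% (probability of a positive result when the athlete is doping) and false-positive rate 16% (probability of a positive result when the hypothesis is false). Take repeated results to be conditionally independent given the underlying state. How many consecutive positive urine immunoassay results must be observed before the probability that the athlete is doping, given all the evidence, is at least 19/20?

Prior odds: 0.019 ÷ 0.981 = 19/981.
Likelihood ratio of a positive result = 0.96/0.16 = 6.
Target posterior odds = 0.95/0.05 = 19.
Require 6ⁿ ≥ 19 ÷ (19/981) = 981.
6³ = 216 falls short of 981 but 6⁴ = 1296 reaches it, so n = 4.

4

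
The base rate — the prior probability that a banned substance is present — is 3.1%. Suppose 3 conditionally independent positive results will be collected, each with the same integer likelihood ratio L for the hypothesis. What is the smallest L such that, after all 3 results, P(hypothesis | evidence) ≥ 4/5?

6

Prior odds = 0.031/0.969 = 31/969.
Target odds = 0.8/0.2 = 4.
Need L³ ≥ 4 ÷ (31/969) = 3876/31.
5³ = 125 < 3876/31 ≤ 216 = 6³, so L = 6.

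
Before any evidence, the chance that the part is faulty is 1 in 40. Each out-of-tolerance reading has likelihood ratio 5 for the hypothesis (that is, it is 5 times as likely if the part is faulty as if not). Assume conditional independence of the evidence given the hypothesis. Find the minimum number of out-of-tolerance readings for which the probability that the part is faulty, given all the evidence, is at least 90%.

Prior odds = 0.025/0.975 = 1/39.
Likelihood ratio per out-of-tolerance reading = 5.
Target odds: 0.9 ÷ 0.1 = 9.
Require 5ⁿ ≥ 9 ÷ (1/39) = 351.
5³ = 125 falls short of 351 but 5⁴ = 625 reaches it, so n = 4.

4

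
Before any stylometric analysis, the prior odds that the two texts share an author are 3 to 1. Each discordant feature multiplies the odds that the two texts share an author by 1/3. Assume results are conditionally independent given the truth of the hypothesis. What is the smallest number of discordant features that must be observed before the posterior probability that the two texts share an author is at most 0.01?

Prior odds = 3.
Likelihood ratio per discordant feature = 1/3.
Target posterior odds = 0.01/0.99 = 1/99.
Need 3 × (1/3)ⁿ ≤ 1/99, i.e. (1/3)ⁿ ≤ 1/297.
(1/3)⁵ = 1/243 is still above 1/297 but (1/3)⁶ = 1/729 is at or below it, so n = 6.

6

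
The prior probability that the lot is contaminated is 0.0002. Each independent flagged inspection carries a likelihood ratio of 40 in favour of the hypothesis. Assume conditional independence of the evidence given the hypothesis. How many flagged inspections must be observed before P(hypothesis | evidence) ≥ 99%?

4

Prior odds: 0.0002 ÷ 0.9998 = 1/4999.
Likelihood ratio per flagged inspection = 40.
Target posterior odds = 0.99/0.01 = 99.
Require 40ⁿ ≥ 99 ÷ (1/4999) = 494901.
40³ = 64000 falls short of 494901 but 40⁴ = 2560000 reaches it, so n = 4.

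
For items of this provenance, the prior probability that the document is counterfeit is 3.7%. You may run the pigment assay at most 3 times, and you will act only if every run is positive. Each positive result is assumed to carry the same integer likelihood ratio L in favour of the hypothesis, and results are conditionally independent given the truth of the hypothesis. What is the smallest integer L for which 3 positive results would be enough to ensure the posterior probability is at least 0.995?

18

Prior odds = 0.037/0.963 = 37/963.
Target odds = 0.995/0.005 = 199.
Need L³ ≥ 199 ÷ (37/963) = 191637/37.
17³ = 4913 < 191637/37 ≤ 5832 = 18³, so L = 18.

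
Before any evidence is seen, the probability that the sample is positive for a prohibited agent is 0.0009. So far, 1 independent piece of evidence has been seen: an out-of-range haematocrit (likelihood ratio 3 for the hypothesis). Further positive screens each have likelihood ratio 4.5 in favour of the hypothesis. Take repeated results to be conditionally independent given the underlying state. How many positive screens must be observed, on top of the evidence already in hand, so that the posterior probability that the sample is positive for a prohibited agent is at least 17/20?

6

Prior odds = 0.0009/0.9991 = 9/9991.
Bayes factor of the evidence already in hand = 3.
Odds after that evidence = (9/9991) × 3 = 27/9991.
Target odds = 0.85/0.15 = 17/3.
Need 4.5ⁿ ≥ 17/3 ÷ (27/9991) = 169847/81.
4.5⁵ = 1845.28125 falls short of 169847/81 but 4.5⁶ = 8303.765625 reaches it, so n = 6.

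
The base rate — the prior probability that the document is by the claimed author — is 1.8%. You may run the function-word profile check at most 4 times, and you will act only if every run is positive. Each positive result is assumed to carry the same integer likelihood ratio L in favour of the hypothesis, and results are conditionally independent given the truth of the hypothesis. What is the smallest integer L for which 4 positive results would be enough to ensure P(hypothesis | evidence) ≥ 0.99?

Prior odds = 0.018/0.982 = 9/491.
Target odds = 0.99/0.01 = 99.
Need L⁴ ≥ 99 ÷ (9/491) = 5401.
8⁴ = 4096 < 5401 ≤ 6561 = 9⁴, so L = 9.

9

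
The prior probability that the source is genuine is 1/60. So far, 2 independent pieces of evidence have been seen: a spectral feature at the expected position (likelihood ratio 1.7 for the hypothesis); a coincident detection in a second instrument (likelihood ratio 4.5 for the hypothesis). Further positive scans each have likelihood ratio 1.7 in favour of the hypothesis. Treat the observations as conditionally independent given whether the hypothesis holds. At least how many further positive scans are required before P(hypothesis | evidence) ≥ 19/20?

10

Prior odds = (1/60)/(59/60) = 1/59.
Combined Bayes factor of the evidence already in hand = 1.7 × 4.5 = 7.65.
Odds after that evidence = (1/59) × 7.65 = 153/1180.
Target odds = 0.95/0.05 = 19.
Need 1.7ⁿ ≥ 19 ÷ (153/1180) = 22420/153.
1.7⁹ ≈118.588 falls short of 22420/153 but 1.7¹⁰ ≈201.599 reaches it, so n = 10.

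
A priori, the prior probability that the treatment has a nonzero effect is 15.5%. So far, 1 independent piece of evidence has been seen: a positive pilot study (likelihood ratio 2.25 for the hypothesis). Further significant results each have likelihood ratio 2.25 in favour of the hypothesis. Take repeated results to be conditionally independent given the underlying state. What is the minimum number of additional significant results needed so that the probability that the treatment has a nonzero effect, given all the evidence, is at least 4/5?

3

Prior odds = 0.155/0.845 = 31/169.
Bayes factor of the evidence already in hand = 2.25.
Odds after that evidence = (31/169) × 2.25 = 279/676.
Target odds = 0.8/0.2 = 4.
Need 2.25ⁿ ≥ 4 ÷ (279/676) = 2704/279.
2.25² = 5.0625 falls short of 2704/279 but 2.25³ = 11.390625 reaches it, so n = 3.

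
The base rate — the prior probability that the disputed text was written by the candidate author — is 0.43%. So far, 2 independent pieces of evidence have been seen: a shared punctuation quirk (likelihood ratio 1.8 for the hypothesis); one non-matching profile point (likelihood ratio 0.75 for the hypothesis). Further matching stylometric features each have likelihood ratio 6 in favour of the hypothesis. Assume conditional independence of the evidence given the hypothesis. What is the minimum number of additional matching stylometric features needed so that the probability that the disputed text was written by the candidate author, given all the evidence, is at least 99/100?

Prior odds = 0.0043/0.9957 = 43/9957.
Combined Bayes factor of the evidence already in hand = 1.8 × 0.75 = 1.35.
Odds after that evidence = (43/9957) × 1.35 = 387/66380.
Target odds = 0.99/0.01 = 99.
Need 6ⁿ ≥ 99 ÷ (387/66380) = 730180/43.
6⁵ = 7776 falls short of 730180/43 but 6⁶ = 46656 reaches it, so n = 6.

6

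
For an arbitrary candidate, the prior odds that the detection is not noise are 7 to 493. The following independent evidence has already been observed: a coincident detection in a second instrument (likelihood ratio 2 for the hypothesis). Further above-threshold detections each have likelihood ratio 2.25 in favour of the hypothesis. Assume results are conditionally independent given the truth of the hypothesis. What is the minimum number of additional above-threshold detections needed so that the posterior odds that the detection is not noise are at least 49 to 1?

Prior odds = 7/493.
Bayes factor of the evidence already in hand = 2.
Odds after that evidence = (7/493) × 2 = 14/493.
Target odds = 49.
Need 2.25ⁿ ≥ 49 ÷ (14/493) = 1725.5.
2.25⁹ = 387420489/262144 falls short of 1725.5 but 2.25¹⁰ ≈3325.26 reaches it, so n = 10.

10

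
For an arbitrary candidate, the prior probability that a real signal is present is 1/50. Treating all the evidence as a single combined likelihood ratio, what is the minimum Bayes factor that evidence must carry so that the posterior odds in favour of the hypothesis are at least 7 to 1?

Prior odds = 0.02/0.98 = 1/49.
Target odds = 7.
Required Bayes factor = 7 ÷ (1/49) = 343.

343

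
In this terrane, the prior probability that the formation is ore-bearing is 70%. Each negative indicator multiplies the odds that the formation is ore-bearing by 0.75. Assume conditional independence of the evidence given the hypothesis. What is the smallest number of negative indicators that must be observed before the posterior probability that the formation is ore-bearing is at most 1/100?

Prior odds: 0.7 ÷ 0.3 = 7/3.
Likelihood ratio per negative indicator = 0.75.
Target odds: 0.01 ÷ 0.99 = 1/99.
Need (7/3) × 0.75ⁿ ≤ 1/99, i.e. 0.75ⁿ ≤ 1/231.
0.75¹⁸ ≈0.00563771 is still above 1/231 but 0.75¹⁹ ≈0.00422828 is at or below it, so n = 19.

19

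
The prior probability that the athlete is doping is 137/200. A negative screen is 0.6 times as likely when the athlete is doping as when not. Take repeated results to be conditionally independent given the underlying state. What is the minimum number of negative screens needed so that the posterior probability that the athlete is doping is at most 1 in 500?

14

Prior odds: 0.685 ÷ 0.315 = 137/63.
Likelihood ratio per negative screen = 0.6.
Target posterior odds = 0.002/0.998 = 1/499.
Require 0.6ⁿ ≤ 1/499 ÷ (137/63) = 63/68363.
0.6¹³ ≈0.00130607 is still above 63/68363 but 0.6¹⁴ ≈0.000783642 is at or below it, so n = 14.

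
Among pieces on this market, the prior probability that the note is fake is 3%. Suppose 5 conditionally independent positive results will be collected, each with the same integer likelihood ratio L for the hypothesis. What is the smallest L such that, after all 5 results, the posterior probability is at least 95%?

4

Prior odds = 0.03/0.97 = 3/97.
Target odds = 0.95/0.05 = 19.
Need L⁵ ≥ 19 ÷ (3/97) = 1843/3.
3⁵ = 243 < 1843/3 ≤ 1024 = 4⁵, so L = 4.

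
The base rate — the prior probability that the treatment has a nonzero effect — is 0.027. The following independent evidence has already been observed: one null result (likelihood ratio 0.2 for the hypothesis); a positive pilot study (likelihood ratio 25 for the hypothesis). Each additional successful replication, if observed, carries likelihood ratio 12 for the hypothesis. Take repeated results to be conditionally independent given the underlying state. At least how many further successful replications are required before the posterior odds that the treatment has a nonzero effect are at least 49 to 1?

Prior odds = 0.027/0.973 = 27/973.
Combined Bayes factor of the evidence already in hand = 0.2 × 25 = 5.
Odds after that evidence = (27/973) × 5 = 135/973.
Target odds = 49.
Need 12ⁿ ≥ 49 ÷ (135/973) = 47677/135.
12² = 144 falls short of 47677/135 but 12³ = 1728 reaches it, so n = 3.

3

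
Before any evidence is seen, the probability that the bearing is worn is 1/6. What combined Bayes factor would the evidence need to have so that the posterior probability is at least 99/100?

Prior odds = (1/6)/(5/6) = 0.2.
Target odds = 0.99/0.01 = 99.
Required Bayes factor = 99 ÷ 0.2 = 495.

495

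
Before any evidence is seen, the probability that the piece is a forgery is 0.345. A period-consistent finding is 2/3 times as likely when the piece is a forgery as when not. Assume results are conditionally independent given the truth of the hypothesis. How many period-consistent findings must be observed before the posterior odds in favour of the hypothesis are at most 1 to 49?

9

Prior odds = 0.345/0.655 = 69/131.
Likelihood ratio per period-consistent finding = 2/3.
Target odds = 1/49.
Require (2/3)ⁿ ≤ 1/49 ÷ (69/131) = 131/3381.
(2/3)⁸ = 256/6561 is still above 131/3381 but (2/3)⁹ = 512/19683 is at or below it, so n = 9.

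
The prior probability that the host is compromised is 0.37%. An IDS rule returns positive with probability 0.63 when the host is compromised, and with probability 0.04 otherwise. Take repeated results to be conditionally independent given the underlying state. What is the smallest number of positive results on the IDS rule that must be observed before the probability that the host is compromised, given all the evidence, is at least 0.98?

4

Prior odds = 0.0037/0.9963 = 37/9963.
Likelihood ratio of a positive result = 0.63/0.04 = 15.75.
Target odds: 0.98 ÷ 0.02 = 49.
Require 15.75ⁿ ≥ 49 ÷ (37/9963) = 488187/37.
15.75³ = 3906.984375 falls short of 488187/37 but 15.75⁴ = 15752961/256 reaches it, so n = 4.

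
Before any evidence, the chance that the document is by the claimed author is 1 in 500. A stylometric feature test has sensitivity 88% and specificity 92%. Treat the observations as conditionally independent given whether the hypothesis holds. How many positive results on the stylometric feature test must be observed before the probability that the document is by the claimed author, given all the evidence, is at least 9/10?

4

Prior odds = 0.002/0.998 = 1/499.
False-positive rate = 1 − 0.92 = 0.08; likelihood ratio of a positive = 0.88/0.08 = 11.
Target odds: 0.9 ÷ 0.1 = 9.
Need (1/499) × 11ⁿ ≥ 9, i.e. 11ⁿ ≥ 4491.
11³ = 1331 falls short of 4491 but 11⁴ = 14641 reaches it, so n = 4.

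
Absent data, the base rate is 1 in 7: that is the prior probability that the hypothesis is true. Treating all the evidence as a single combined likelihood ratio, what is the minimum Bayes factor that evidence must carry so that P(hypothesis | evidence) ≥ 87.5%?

42

Prior odds = (1/7)/(6/7) = 1/6.
Target odds = 0.875/0.125 = 7.
Required Bayes factor = 7 ÷ (1/6) = 42.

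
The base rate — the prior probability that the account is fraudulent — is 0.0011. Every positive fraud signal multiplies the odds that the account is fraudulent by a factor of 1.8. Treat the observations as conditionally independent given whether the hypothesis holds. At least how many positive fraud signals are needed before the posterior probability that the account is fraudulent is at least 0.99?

Prior odds: 0.0011 ÷ 0.9989 = 11/9989.
Likelihood ratio per positive fraud signal = 1.8.
Target posterior odds = 0.99/0.01 = 99.
Need (11/9989) × 1.8ⁿ ≥ 99, i.e. 1.8ⁿ ≥ 89901.
1.8¹⁹ ≈70823.5 falls short of 89901 but 1.8²⁰ ≈127482 reaches it, so n = 20.

20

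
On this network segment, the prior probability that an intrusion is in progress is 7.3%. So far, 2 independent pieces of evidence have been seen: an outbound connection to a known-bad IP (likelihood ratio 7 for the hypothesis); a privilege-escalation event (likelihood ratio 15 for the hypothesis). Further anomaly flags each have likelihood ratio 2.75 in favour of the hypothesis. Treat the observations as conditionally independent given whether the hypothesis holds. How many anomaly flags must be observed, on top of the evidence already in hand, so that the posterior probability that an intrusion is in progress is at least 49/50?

2

Prior odds = 0.073/0.927 = 73/927.
Combined Bayes factor of the evidence already in hand = 7 × 15 = 105.
Odds after that evidence = (73/927) × 105 = 2555/309.
Target odds = 0.98/0.02 = 49.
Need 2.75ⁿ ≥ 49 ÷ (2555/309) = 2163/365.
2.75¹ = 2.75 falls short of 2163/365 but 2.75² = 7.5625 reaches it, so n = 2.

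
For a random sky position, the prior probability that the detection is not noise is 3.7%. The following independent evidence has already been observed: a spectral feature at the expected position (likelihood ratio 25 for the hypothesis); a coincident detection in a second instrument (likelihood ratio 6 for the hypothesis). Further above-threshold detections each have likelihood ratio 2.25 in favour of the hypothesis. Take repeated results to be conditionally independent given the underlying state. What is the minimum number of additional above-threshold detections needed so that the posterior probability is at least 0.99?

4

Prior odds = 0.037/0.963 = 37/963.
Combined Bayes factor of the evidence already in hand = 25 × 6 = 150.
Odds after that evidence = (37/963) × 150 = 1850/321.
Target odds = 0.99/0.01 = 99.
Need 2.25ⁿ ≥ 99 ÷ (1850/321) = 31779/1850.
2.25³ = 11.390625 falls short of 31779/1850 but 2.25⁴ = 25.62890625 reaches it, so n = 4.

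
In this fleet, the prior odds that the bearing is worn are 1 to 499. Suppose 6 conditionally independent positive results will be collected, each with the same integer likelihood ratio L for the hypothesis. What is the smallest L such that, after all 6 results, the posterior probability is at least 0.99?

Prior odds = 1/499.
Target odds = 0.99/0.01 = 99.
Need L⁶ ≥ 99 ÷ (1/499) = 49401.
6⁶ = 46656 < 49401 ≤ 117649 = 7⁶, so L = 7.

7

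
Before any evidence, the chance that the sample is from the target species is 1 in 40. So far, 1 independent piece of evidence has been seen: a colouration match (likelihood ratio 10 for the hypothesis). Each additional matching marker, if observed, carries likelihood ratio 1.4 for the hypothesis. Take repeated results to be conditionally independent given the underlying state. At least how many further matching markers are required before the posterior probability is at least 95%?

13

Prior odds = 0.025/0.975 = 1/39.
Bayes factor of the evidence already in hand = 10.
Odds after that evidence = (1/39) × 10 = 10/39.
Target odds = 0.95/0.05 = 19.
Need 1.4ⁿ ≥ 19 ÷ (10/39) = 74.1.
1.4¹² ≈56.6939 falls short of 74.1 but 1.4¹³ ≈79.3715 reaches it, so n = 13.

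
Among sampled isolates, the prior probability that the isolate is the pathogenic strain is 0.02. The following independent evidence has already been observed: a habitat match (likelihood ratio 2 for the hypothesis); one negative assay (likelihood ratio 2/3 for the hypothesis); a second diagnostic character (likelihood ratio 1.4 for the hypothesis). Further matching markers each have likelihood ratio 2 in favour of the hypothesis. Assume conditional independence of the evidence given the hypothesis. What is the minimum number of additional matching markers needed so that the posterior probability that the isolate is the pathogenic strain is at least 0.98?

Prior odds = 0.02/0.98 = 1/49.
Combined Bayes factor of the evidence already in hand = 2 × (2/3) × 1.4 = 28/15.
Odds after that evidence = (1/49) × 28/15 = 4/105.
Target odds = 0.98/0.02 = 49.
Need 2ⁿ ≥ 49 ÷ (4/105) = 1286.25.
2¹⁰ = 1024 falls short of 1286.25 but 2¹¹ = 2048 reaches it, so n = 11.

11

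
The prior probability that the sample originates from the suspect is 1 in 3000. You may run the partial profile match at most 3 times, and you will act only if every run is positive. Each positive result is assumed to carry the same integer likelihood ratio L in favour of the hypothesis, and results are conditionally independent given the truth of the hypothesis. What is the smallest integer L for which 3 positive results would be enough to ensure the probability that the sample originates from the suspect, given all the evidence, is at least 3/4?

21

Prior odds = (1/3000)/(2999/3000) = 1/2999.
Target odds = 0.75/0.25 = 3.
Need L³ ≥ 3 ÷ (1/2999) = 8997.
20³ = 8000 < 8997 ≤ 9261 = 21³, so L = 21.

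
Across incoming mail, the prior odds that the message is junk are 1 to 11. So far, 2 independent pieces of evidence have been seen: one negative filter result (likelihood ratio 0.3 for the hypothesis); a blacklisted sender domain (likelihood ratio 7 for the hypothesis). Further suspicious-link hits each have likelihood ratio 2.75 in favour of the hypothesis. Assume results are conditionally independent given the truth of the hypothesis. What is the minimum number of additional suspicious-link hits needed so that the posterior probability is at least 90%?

4

Prior odds = 1/11.
Combined Bayes factor of the evidence already in hand = 0.3 × 7 = 2.1.
Odds after that evidence = (1/11) × 2.1 = 21/110.
Target odds = 0.9/0.1 = 9.
Need 2.75ⁿ ≥ 9 ÷ (21/110) = 330/7.
2.75³ = 20.796875 falls short of 330/7 but 2.75⁴ = 57.19140625 reaches it, so n = 4.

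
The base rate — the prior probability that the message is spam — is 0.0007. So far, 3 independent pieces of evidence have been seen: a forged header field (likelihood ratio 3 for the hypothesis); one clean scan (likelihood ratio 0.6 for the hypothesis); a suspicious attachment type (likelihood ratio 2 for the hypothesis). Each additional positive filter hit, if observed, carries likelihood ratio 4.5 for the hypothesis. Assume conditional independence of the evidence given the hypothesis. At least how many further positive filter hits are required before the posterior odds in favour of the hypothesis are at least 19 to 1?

6

Prior odds = 0.0007/0.9993 = 7/9993.
Combined Bayes factor of the evidence already in hand = 3 × 0.6 × 2 = 3.6.
Odds after that evidence = (7/9993) × 3.6 = 42/16655.
Target odds = 19.
Need 4.5ⁿ ≥ 19 ÷ (42/16655) = 316445/42.
4.5⁵ = 1845.28125 falls short of 316445/42 but 4.5⁶ = 8303.765625 reaches it, so n = 6.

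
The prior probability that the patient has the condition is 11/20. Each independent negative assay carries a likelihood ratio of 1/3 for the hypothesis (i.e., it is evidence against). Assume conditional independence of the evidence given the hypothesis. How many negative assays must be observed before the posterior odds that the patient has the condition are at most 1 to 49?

Prior odds = 0.55/0.45 = 11/9.
Likelihood ratio per negative assay = 1/3.
Target odds = 1/49.
Need (11/9) × (1/3)ⁿ ≤ 1/49, i.e. (1/3)ⁿ ≤ 9/539.
(1/3)³ = 1/27 is still above 9/539 but (1/3)⁴ = 1/81 is at or below it, so n = 4.

4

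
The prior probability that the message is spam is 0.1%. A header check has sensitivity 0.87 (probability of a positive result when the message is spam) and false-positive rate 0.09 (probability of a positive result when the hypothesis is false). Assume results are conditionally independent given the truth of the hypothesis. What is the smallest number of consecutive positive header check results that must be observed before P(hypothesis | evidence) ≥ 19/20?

Prior odds = 0.001/0.999 = 1/999.
Likelihood ratio of a positive result = 0.87/0.09 = 29/3.
Target odds: 0.95 ÷ 0.05 = 19.
Require (29/3)ⁿ ≥ 19 ÷ (1/999) = 18981.
(29/3)⁴ = 707281/81 falls short of 18981 but (29/3)⁵ = 20511149/243 reaches it, so n = 5.

5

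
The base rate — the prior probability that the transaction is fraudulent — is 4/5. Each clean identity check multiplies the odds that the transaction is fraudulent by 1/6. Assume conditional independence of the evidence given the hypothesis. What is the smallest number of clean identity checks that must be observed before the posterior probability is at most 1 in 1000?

5

Prior odds: 0.8 ÷ 0.2 = 4.
Likelihood ratio per clean identity check = 1/6.
Target posterior odds = 0.001/0.999 = 1/999.
Need 4 × (1/6)ⁿ ≤ 1/999, i.e. (1/6)ⁿ ≤ 1/3996.
(1/6)⁴ = 1/1296 is still above 1/3996 but (1/6)⁵ = 1/7776 is at or below it, so n = 5.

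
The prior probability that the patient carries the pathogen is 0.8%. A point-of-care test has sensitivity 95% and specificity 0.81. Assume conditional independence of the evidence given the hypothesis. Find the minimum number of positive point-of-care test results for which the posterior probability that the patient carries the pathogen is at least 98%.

6

Prior odds: 0.008 ÷ 0.992 = 1/124.
False-positive rate = 1 − 0.81 = 0.19; likelihood ratio of a positive = 0.95/0.19 = 5.
Target odds: 0.98 ÷ 0.02 = 49.
Need (1/124) × 5ⁿ ≥ 49, i.e. 5ⁿ ≥ 6076.
5⁵ = 3125 falls short of 6076 but 5⁶ = 15625 reaches it, so n = 6.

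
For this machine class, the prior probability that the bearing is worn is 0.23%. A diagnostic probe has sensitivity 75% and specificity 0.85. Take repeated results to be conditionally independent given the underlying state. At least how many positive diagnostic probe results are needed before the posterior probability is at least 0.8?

Prior odds = 0.0023/0.9977 = 23/9977.
False-positive rate = 1 − 0.85 = 0.15; likelihood ratio of a positive = 0.75/0.15 = 5.
Target odds: 0.8 ÷ 0.2 = 4.
Require 5ⁿ ≥ 4 ÷ (23/9977) = 39908/23.
5⁴ = 625 falls short of 39908/23 but 5⁵ = 3125 reaches it, so n = 5.

5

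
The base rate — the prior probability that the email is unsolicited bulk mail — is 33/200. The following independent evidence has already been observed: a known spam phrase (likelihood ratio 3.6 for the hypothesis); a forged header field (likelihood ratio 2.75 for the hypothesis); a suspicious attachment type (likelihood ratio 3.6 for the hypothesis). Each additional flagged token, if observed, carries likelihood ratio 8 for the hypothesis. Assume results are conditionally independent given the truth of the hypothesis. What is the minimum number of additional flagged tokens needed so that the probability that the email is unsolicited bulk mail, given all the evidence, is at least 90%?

1

Prior odds = 0.165/0.835 = 33/167.
Combined Bayes factor of the evidence already in hand = 3.6 × 2.75 × 3.6 = 35.64.
Odds after that evidence = (33/167) × 35.64 = 29403/4175.
Target odds = 0.9/0.1 = 9.
Need 8ⁿ ≥ 9 ÷ (29403/4175) = 4175/3267.
8¹ = 8, which meets the required 4175/3267; so n = 1.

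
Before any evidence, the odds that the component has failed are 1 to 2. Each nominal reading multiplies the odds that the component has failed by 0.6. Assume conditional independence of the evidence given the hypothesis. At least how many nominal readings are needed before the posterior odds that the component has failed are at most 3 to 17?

3

Prior odds = 0.5.
Likelihood ratio per nominal reading = 0.6.
Target odds = 3/17.
Need 0.5 × 0.6ⁿ ≤ 3/17, i.e. 0.6ⁿ ≤ 6/17.
0.6² = 0.36 is still above 6/17 but 0.6³ = 0.216 is at or below it, so n = 3.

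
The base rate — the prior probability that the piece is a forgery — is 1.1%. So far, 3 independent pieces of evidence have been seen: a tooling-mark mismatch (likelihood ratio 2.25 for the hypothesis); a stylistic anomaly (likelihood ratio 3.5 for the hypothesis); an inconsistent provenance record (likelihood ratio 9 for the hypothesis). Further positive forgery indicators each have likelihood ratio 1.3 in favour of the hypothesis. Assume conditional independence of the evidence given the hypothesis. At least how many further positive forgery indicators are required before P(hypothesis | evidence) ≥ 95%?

13

Prior odds = 0.011/0.989 = 11/989.
Combined Bayes factor of the evidence already in hand = 2.25 × 3.5 × 9 = 70.875.
Odds after that evidence = (11/989) × 70.875 = 6237/7912.
Target odds = 0.95/0.05 = 19.
Need 1.3ⁿ ≥ 19 ÷ (6237/7912) = 150328/6237.
1.3¹² ≈23.2981 falls short of 150328/6237 but 1.3¹³ ≈30.2875 reaches it, so n = 13.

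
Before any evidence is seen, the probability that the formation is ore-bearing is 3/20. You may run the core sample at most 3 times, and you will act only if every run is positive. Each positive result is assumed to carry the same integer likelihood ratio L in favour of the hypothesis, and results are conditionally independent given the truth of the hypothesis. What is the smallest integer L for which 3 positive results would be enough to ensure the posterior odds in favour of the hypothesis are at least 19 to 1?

Prior odds = 0.15/0.85 = 3/17.
Target odds = 19.
Need L³ ≥ 19 ÷ (3/17) = 323/3.
4³ = 64 < 323/3 ≤ 125 = 5³, so L = 5.

5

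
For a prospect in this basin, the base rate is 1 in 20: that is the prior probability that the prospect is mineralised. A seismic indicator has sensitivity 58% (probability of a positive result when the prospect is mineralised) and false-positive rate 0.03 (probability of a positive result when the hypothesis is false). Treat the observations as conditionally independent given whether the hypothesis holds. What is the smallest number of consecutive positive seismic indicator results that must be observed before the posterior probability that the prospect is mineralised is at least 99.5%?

3

Prior odds = 0.05/0.95 = 1/19.
Likelihood ratio of a positive result = 0.58/0.03 = 58/3.
Target odds: 0.995 ÷ 0.005 = 199.
Require (58/3)ⁿ ≥ 199 ÷ (1/19) = 3781.
(58/3)² = 3364/9 falls short of 3781 but (58/3)³ = 195112/27 reaches it, so n = 3.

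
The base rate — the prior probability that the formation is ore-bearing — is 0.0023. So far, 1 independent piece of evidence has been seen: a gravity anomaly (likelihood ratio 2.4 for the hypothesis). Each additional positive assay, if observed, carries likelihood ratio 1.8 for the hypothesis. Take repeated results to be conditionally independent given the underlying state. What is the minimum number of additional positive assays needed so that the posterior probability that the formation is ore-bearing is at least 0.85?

Prior odds = 0.0023/0.9977 = 23/9977.
Bayes factor of the evidence already in hand = 2.4.
Odds after that evidence = (23/9977) × 2.4 = 276/49885.
Target odds = 0.85/0.15 = 17/3.
Need 1.8ⁿ ≥ 17/3 ÷ (276/49885) = 848045/828.
1.8¹¹ ≈642.684 falls short of 848045/828 but 1.8¹² ≈1156.83 reaches it, so n = 12.

12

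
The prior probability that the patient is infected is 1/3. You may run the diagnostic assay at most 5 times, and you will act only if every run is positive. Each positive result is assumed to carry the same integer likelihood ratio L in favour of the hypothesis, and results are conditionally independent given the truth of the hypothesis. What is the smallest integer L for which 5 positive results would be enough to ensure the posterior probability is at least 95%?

Prior odds = (1/3)/(2/3) = 0.5.
Target odds = 0.95/0.05 = 19.
Need L⁵ ≥ 19 ÷ 0.5 = 38.
2⁵ = 32 < 38 ≤ 243 = 3⁵, so L = 3.

3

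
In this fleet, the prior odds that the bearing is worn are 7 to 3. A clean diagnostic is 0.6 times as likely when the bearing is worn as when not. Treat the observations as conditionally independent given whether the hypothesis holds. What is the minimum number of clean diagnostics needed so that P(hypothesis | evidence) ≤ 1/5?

5

Prior odds = 7/3.
Likelihood ratio per clean diagnostic = 0.6.
Target posterior odds = 0.2/0.8 = 0.25.
Need (7/3) × 0.6ⁿ ≤ 0.25, i.e. 0.6ⁿ ≤ 3/28.
0.6⁴ = 0.1296 is still above 3/28 but 0.6⁵ = 0.07776 is at or below it, so n = 5.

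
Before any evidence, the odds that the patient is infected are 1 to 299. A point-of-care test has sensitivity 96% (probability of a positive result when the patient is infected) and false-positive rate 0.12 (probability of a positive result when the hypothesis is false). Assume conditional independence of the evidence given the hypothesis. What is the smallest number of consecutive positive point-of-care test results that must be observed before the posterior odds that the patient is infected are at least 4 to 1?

Prior odds = 1/299.
Likelihood ratio of a positive result = 0.96/0.12 = 8.
Target odds = 4.
Require 8ⁿ ≥ 4 ÷ (1/299) = 1196.
8³ = 512 falls short of 1196 but 8⁴ = 4096 reaches it, so n = 4.

4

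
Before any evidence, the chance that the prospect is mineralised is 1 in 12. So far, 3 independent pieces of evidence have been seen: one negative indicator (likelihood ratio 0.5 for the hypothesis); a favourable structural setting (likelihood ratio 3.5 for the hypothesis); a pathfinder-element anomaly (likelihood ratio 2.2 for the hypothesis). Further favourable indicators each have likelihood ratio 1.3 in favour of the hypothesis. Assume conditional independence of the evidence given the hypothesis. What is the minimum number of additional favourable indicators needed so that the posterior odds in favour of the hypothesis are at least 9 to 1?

Prior odds = (1/12)/(11/12) = 1/11.
Combined Bayes factor of the evidence already in hand = 0.5 × 3.5 × 2.2 = 3.85.
Odds after that evidence = (1/11) × 3.85 = 0.35.
Target odds = 9.
Need 1.3ⁿ ≥ 9 ÷ 0.35 = 180/7.
1.3¹² ≈23.2981 falls short of 180/7 but 1.3¹³ ≈30.2875 reaches it, so n = 13.

13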